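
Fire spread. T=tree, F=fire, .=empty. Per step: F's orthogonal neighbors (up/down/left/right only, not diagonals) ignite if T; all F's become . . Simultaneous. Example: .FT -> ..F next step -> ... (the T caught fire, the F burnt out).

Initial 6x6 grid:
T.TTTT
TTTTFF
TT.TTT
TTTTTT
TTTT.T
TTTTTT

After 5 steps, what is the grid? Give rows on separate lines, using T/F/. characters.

Step 1: 5 trees catch fire, 2 burn out
  T.TTFF
  TTTF..
  TT.TFF
  TTTTTT
  TTTT.T
  TTTTTT
Step 2: 5 trees catch fire, 5 burn out
  T.TF..
  TTF...
  TT.F..
  TTTTFF
  TTTT.T
  TTTTTT
Step 3: 4 trees catch fire, 5 burn out
  T.F...
  TF....
  TT....
  TTTF..
  TTTT.F
  TTTTTT
Step 4: 5 trees catch fire, 4 burn out
  T.....
  F.....
  TF....
  TTF...
  TTTF..
  TTTTTF
Step 5: 6 trees catch fire, 5 burn out
  F.....
  ......
  F.....
  TF....
  TTF...
  TTTFF.

F.....
......
F.....
TF....
TTF...
TTTFF.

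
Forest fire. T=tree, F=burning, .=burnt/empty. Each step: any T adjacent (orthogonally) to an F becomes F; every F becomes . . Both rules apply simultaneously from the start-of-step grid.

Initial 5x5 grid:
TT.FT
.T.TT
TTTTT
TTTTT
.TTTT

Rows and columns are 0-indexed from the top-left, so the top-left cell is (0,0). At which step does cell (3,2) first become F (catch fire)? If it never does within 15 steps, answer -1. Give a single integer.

Step 1: cell (3,2)='T' (+2 fires, +1 burnt)
Step 2: cell (3,2)='T' (+2 fires, +2 burnt)
Step 3: cell (3,2)='T' (+3 fires, +2 burnt)
Step 4: cell (3,2)='F' (+4 fires, +3 burnt)
  -> target ignites at step 4
Step 5: cell (3,2)='.' (+5 fires, +4 burnt)
Step 6: cell (3,2)='.' (+3 fires, +5 burnt)
Step 7: cell (3,2)='.' (+1 fires, +3 burnt)
Step 8: cell (3,2)='.' (+0 fires, +1 burnt)
  fire out at step 8

4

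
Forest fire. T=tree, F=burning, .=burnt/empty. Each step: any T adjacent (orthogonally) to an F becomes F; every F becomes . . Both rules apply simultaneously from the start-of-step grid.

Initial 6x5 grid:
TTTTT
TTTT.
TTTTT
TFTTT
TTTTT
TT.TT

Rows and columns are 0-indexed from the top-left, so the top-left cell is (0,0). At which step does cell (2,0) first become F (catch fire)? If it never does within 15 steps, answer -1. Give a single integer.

Step 1: cell (2,0)='T' (+4 fires, +1 burnt)
Step 2: cell (2,0)='F' (+7 fires, +4 burnt)
  -> target ignites at step 2
Step 3: cell (2,0)='.' (+7 fires, +7 burnt)
Step 4: cell (2,0)='.' (+6 fires, +7 burnt)
Step 5: cell (2,0)='.' (+2 fires, +6 burnt)
Step 6: cell (2,0)='.' (+1 fires, +2 burnt)
Step 7: cell (2,0)='.' (+0 fires, +1 burnt)
  fire out at step 7

2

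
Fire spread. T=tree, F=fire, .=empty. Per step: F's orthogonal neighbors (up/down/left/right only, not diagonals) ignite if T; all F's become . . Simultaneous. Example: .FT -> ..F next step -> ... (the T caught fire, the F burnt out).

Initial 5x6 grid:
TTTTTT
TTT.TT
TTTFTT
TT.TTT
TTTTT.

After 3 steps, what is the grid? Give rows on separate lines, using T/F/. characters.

Step 1: 3 trees catch fire, 1 burn out
  TTTTTT
  TTT.TT
  TTF.FT
  TT.FTT
  TTTTT.
Step 2: 6 trees catch fire, 3 burn out
  TTTTTT
  TTF.FT
  TF...F
  TT..FT
  TTTFT.
Step 3: 9 trees catch fire, 6 burn out
  TTFTFT
  TF...F
  F.....
  TF...F
  TTF.F.

TTFTFT
TF...F
F.....
TF...F
TTF.F.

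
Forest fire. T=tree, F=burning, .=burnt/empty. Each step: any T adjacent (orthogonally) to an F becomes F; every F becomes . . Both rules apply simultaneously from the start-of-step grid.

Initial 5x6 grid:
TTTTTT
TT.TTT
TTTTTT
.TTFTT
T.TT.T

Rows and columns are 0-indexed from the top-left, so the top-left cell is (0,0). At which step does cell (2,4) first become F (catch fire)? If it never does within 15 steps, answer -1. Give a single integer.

Step 1: cell (2,4)='T' (+4 fires, +1 burnt)
Step 2: cell (2,4)='F' (+6 fires, +4 burnt)
  -> target ignites at step 2
Step 3: cell (2,4)='.' (+5 fires, +6 burnt)
Step 4: cell (2,4)='.' (+5 fires, +5 burnt)
Step 5: cell (2,4)='.' (+3 fires, +5 burnt)
Step 6: cell (2,4)='.' (+1 fires, +3 burnt)
Step 7: cell (2,4)='.' (+0 fires, +1 burnt)
  fire out at step 7

2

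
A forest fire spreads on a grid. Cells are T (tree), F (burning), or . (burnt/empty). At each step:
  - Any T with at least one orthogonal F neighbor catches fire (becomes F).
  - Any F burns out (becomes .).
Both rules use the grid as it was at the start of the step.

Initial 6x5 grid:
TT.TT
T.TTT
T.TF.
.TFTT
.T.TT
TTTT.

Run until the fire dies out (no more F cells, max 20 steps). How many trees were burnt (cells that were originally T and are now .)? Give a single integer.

Step 1: +4 fires, +2 burnt (F count now 4)
Step 2: +6 fires, +4 burnt (F count now 6)
Step 3: +4 fires, +6 burnt (F count now 4)
Step 4: +2 fires, +4 burnt (F count now 2)
Step 5: +0 fires, +2 burnt (F count now 0)
Fire out after step 5
Initially T: 20, now '.': 26
Total burnt (originally-T cells now '.'): 16

Answer: 16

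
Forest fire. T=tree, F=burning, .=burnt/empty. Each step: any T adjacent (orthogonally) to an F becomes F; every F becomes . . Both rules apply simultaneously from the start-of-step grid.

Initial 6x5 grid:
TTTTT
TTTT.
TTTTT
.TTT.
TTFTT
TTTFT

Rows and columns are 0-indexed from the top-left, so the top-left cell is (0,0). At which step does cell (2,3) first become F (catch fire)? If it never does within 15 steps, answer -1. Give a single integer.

Step 1: cell (2,3)='T' (+5 fires, +2 burnt)
Step 2: cell (2,3)='T' (+6 fires, +5 burnt)
Step 3: cell (2,3)='F' (+4 fires, +6 burnt)
  -> target ignites at step 3
Step 4: cell (2,3)='.' (+5 fires, +4 burnt)
Step 5: cell (2,3)='.' (+3 fires, +5 burnt)
Step 6: cell (2,3)='.' (+2 fires, +3 burnt)
Step 7: cell (2,3)='.' (+0 fires, +2 burnt)
  fire out at step 7

3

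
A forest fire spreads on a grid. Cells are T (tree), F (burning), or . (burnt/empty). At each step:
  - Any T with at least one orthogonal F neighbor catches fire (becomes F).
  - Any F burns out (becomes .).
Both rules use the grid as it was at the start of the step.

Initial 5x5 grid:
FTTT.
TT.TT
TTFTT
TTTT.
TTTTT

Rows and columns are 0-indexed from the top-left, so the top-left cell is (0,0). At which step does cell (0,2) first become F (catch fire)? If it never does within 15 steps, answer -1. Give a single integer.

Step 1: cell (0,2)='T' (+5 fires, +2 burnt)
Step 2: cell (0,2)='F' (+8 fires, +5 burnt)
  -> target ignites at step 2
Step 3: cell (0,2)='.' (+5 fires, +8 burnt)
Step 4: cell (0,2)='.' (+2 fires, +5 burnt)
Step 5: cell (0,2)='.' (+0 fires, +2 burnt)
  fire out at step 5

2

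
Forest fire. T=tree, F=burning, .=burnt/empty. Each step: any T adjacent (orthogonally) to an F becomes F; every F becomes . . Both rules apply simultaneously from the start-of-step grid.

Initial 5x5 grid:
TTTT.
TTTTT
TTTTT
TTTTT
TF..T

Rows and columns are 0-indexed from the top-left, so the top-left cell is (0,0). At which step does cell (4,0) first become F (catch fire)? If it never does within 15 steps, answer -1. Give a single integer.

Step 1: cell (4,0)='F' (+2 fires, +1 burnt)
  -> target ignites at step 1
Step 2: cell (4,0)='.' (+3 fires, +2 burnt)
Step 3: cell (4,0)='.' (+4 fires, +3 burnt)
Step 4: cell (4,0)='.' (+5 fires, +4 burnt)
Step 5: cell (4,0)='.' (+5 fires, +5 burnt)
Step 6: cell (4,0)='.' (+2 fires, +5 burnt)
Step 7: cell (4,0)='.' (+0 fires, +2 burnt)
  fire out at step 7

1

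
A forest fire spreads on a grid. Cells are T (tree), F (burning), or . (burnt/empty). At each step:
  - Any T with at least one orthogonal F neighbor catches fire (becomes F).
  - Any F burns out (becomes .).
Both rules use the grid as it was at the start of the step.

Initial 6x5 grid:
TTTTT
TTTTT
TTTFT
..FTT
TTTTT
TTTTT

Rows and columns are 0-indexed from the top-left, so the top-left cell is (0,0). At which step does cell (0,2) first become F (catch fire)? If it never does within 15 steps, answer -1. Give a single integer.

Step 1: cell (0,2)='T' (+5 fires, +2 burnt)
Step 2: cell (0,2)='T' (+8 fires, +5 burnt)
Step 3: cell (0,2)='F' (+8 fires, +8 burnt)
  -> target ignites at step 3
Step 4: cell (0,2)='.' (+4 fires, +8 burnt)
Step 5: cell (0,2)='.' (+1 fires, +4 burnt)
Step 6: cell (0,2)='.' (+0 fires, +1 burnt)
  fire out at step 6

3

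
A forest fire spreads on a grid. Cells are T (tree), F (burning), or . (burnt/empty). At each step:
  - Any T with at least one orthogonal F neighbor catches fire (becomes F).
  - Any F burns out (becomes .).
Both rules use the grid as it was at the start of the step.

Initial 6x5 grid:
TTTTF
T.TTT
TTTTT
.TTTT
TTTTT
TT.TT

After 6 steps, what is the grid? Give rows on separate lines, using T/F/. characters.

Step 1: 2 trees catch fire, 1 burn out
  TTTF.
  T.TTF
  TTTTT
  .TTTT
  TTTTT
  TT.TT
Step 2: 3 trees catch fire, 2 burn out
  TTF..
  T.TF.
  TTTTF
  .TTTT
  TTTTT
  TT.TT
Step 3: 4 trees catch fire, 3 burn out
  TF...
  T.F..
  TTTF.
  .TTTF
  TTTTT
  TT.TT
Step 4: 4 trees catch fire, 4 burn out
  F....
  T....
  TTF..
  .TTF.
  TTTTF
  TT.TT
Step 5: 5 trees catch fire, 4 burn out
  .....
  F....
  TF...
  .TF..
  TTTF.
  TT.TF
Step 6: 4 trees catch fire, 5 burn out
  .....
  .....
  F....
  .F...
  TTF..
  TT.F.

.....
.....
F....
.F...
TTF..
TT.F.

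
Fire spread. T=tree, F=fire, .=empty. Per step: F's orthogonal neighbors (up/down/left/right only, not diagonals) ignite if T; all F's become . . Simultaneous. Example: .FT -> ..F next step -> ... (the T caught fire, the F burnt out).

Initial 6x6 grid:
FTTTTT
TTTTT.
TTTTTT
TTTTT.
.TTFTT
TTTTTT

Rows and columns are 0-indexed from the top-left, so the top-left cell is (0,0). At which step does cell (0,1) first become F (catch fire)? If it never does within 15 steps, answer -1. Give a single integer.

Step 1: cell (0,1)='F' (+6 fires, +2 burnt)
  -> target ignites at step 1
Step 2: cell (0,1)='.' (+10 fires, +6 burnt)
Step 3: cell (0,1)='.' (+10 fires, +10 burnt)
Step 4: cell (0,1)='.' (+4 fires, +10 burnt)
Step 5: cell (0,1)='.' (+1 fires, +4 burnt)
Step 6: cell (0,1)='.' (+0 fires, +1 burnt)
  fire out at step 6

1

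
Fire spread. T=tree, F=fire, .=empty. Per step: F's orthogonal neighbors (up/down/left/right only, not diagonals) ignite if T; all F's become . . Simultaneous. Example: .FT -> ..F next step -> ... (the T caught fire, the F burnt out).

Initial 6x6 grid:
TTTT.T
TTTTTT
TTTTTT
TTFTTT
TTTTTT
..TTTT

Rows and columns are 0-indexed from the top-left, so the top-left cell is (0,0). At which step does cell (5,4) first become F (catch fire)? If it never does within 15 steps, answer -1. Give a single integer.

Step 1: cell (5,4)='T' (+4 fires, +1 burnt)
Step 2: cell (5,4)='T' (+8 fires, +4 burnt)
Step 3: cell (5,4)='T' (+9 fires, +8 burnt)
Step 4: cell (5,4)='F' (+7 fires, +9 burnt)
  -> target ignites at step 4
Step 5: cell (5,4)='.' (+3 fires, +7 burnt)
Step 6: cell (5,4)='.' (+1 fires, +3 burnt)
Step 7: cell (5,4)='.' (+0 fires, +1 burnt)
  fire out at step 7

4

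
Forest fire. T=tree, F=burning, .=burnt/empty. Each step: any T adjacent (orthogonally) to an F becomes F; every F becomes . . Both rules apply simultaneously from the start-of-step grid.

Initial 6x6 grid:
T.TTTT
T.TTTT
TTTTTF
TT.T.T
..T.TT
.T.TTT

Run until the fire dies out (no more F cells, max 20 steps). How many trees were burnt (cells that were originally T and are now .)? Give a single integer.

Answer: 24

Derivation:
Step 1: +3 fires, +1 burnt (F count now 3)
Step 2: +4 fires, +3 burnt (F count now 4)
Step 3: +6 fires, +4 burnt (F count now 6)
Step 4: +4 fires, +6 burnt (F count now 4)
Step 5: +4 fires, +4 burnt (F count now 4)
Step 6: +2 fires, +4 burnt (F count now 2)
Step 7: +1 fires, +2 burnt (F count now 1)
Step 8: +0 fires, +1 burnt (F count now 0)
Fire out after step 8
Initially T: 26, now '.': 34
Total burnt (originally-T cells now '.'): 24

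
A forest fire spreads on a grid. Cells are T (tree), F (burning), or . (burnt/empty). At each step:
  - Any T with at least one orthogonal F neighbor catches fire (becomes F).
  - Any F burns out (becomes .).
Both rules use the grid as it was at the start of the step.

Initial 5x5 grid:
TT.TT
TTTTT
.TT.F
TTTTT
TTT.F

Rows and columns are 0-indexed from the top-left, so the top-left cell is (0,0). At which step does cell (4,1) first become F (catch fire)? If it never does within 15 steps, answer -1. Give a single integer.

Step 1: cell (4,1)='T' (+2 fires, +2 burnt)
Step 2: cell (4,1)='T' (+3 fires, +2 burnt)
Step 3: cell (4,1)='T' (+3 fires, +3 burnt)
Step 4: cell (4,1)='T' (+4 fires, +3 burnt)
Step 5: cell (4,1)='F' (+5 fires, +4 burnt)
  -> target ignites at step 5
Step 6: cell (4,1)='.' (+2 fires, +5 burnt)
Step 7: cell (4,1)='.' (+0 fires, +2 burnt)
  fire out at step 7

5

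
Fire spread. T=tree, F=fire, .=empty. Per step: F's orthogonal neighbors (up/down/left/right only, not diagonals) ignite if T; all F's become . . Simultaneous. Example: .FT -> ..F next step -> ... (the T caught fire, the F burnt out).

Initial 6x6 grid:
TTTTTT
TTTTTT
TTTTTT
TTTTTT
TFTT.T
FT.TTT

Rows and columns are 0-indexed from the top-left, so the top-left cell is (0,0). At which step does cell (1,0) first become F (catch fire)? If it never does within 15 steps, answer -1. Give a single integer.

Step 1: cell (1,0)='T' (+4 fires, +2 burnt)
Step 2: cell (1,0)='T' (+4 fires, +4 burnt)
Step 3: cell (1,0)='T' (+5 fires, +4 burnt)
Step 4: cell (1,0)='F' (+6 fires, +5 burnt)
  -> target ignites at step 4
Step 5: cell (1,0)='.' (+6 fires, +6 burnt)
Step 6: cell (1,0)='.' (+4 fires, +6 burnt)
Step 7: cell (1,0)='.' (+2 fires, +4 burnt)
Step 8: cell (1,0)='.' (+1 fires, +2 burnt)
Step 9: cell (1,0)='.' (+0 fires, +1 burnt)
  fire out at step 9

4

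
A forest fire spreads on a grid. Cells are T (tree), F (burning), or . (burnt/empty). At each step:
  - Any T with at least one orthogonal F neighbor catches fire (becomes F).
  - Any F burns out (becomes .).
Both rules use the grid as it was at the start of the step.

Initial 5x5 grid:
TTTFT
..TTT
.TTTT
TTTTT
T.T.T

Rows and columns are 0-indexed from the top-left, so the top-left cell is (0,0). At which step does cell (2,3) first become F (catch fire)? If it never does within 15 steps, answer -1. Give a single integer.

Step 1: cell (2,3)='T' (+3 fires, +1 burnt)
Step 2: cell (2,3)='F' (+4 fires, +3 burnt)
  -> target ignites at step 2
Step 3: cell (2,3)='.' (+4 fires, +4 burnt)
Step 4: cell (2,3)='.' (+3 fires, +4 burnt)
Step 5: cell (2,3)='.' (+3 fires, +3 burnt)
Step 6: cell (2,3)='.' (+1 fires, +3 burnt)
Step 7: cell (2,3)='.' (+1 fires, +1 burnt)
Step 8: cell (2,3)='.' (+0 fires, +1 burnt)
  fire out at step 8

2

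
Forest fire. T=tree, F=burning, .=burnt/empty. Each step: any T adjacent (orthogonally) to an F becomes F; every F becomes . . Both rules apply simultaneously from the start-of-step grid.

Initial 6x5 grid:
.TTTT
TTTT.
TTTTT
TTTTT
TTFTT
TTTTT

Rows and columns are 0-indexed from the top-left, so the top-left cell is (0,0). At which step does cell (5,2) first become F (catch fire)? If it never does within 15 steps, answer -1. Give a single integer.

Step 1: cell (5,2)='F' (+4 fires, +1 burnt)
  -> target ignites at step 1
Step 2: cell (5,2)='.' (+7 fires, +4 burnt)
Step 3: cell (5,2)='.' (+7 fires, +7 burnt)
Step 4: cell (5,2)='.' (+5 fires, +7 burnt)
Step 5: cell (5,2)='.' (+3 fires, +5 burnt)
Step 6: cell (5,2)='.' (+1 fires, +3 burnt)
Step 7: cell (5,2)='.' (+0 fires, +1 burnt)
  fire out at step 7

1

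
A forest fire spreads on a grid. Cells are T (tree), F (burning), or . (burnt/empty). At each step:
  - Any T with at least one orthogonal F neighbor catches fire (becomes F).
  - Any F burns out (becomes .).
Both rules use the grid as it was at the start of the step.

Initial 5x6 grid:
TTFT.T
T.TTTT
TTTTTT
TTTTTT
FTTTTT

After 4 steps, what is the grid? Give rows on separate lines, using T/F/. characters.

Step 1: 5 trees catch fire, 2 burn out
  TF.F.T
  T.FTTT
  TTTTTT
  FTTTTT
  .FTTTT
Step 2: 6 trees catch fire, 5 burn out
  F....T
  T..FTT
  FTFTTT
  .FTTTT
  ..FTTT
Step 3: 6 trees catch fire, 6 burn out
  .....T
  F...FT
  .F.FTT
  ..FTTT
  ...FTT
Step 4: 4 trees catch fire, 6 burn out
  .....T
  .....F
  ....FT
  ...FTT
  ....FT

.....T
.....F
....FT
...FTT
....FT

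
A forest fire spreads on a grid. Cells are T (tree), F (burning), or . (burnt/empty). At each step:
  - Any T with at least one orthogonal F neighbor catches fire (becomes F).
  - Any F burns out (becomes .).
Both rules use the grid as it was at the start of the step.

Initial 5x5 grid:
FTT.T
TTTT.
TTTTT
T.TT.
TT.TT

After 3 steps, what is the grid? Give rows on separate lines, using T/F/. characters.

Step 1: 2 trees catch fire, 1 burn out
  .FT.T
  FTTT.
  TTTTT
  T.TT.
  TT.TT
Step 2: 3 trees catch fire, 2 burn out
  ..F.T
  .FTT.
  FTTTT
  T.TT.
  TT.TT
Step 3: 3 trees catch fire, 3 burn out
  ....T
  ..FT.
  .FTTT
  F.TT.
  TT.TT

....T
..FT.
.FTTT
F.TT.
TT.TT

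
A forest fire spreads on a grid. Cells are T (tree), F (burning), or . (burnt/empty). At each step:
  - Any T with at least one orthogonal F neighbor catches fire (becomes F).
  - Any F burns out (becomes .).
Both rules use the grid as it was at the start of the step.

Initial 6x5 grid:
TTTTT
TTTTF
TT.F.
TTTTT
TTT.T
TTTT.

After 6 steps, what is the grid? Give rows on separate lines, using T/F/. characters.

Step 1: 3 trees catch fire, 2 burn out
  TTTTF
  TTTF.
  TT...
  TTTFT
  TTT.T
  TTTT.
Step 2: 4 trees catch fire, 3 burn out
  TTTF.
  TTF..
  TT...
  TTF.F
  TTT.T
  TTTT.
Step 3: 5 trees catch fire, 4 burn out
  TTF..
  TF...
  TT...
  TF...
  TTF.F
  TTTT.
Step 4: 6 trees catch fire, 5 burn out
  TF...
  F....
  TF...
  F....
  TF...
  TTFT.
Step 5: 5 trees catch fire, 6 burn out
  F....
  .....
  F....
  .....
  F....
  TF.F.
Step 6: 1 trees catch fire, 5 burn out
  .....
  .....
  .....
  .....
  .....
  F....

.....
.....
.....
.....
.....
F....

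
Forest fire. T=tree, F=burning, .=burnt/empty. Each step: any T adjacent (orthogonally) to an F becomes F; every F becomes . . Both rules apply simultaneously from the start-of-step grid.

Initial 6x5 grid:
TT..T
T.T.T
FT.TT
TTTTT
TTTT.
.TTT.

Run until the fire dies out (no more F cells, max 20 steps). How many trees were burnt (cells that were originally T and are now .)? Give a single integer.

Answer: 20

Derivation:
Step 1: +3 fires, +1 burnt (F count now 3)
Step 2: +3 fires, +3 burnt (F count now 3)
Step 3: +3 fires, +3 burnt (F count now 3)
Step 4: +3 fires, +3 burnt (F count now 3)
Step 5: +4 fires, +3 burnt (F count now 4)
Step 6: +2 fires, +4 burnt (F count now 2)
Step 7: +1 fires, +2 burnt (F count now 1)
Step 8: +1 fires, +1 burnt (F count now 1)
Step 9: +0 fires, +1 burnt (F count now 0)
Fire out after step 9
Initially T: 21, now '.': 29
Total burnt (originally-T cells now '.'): 20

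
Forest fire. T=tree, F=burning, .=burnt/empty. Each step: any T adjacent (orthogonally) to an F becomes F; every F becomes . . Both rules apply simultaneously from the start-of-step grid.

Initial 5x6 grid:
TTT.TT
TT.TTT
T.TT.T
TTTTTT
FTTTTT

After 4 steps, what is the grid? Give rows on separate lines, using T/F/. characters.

Step 1: 2 trees catch fire, 1 burn out
  TTT.TT
  TT.TTT
  T.TT.T
  FTTTTT
  .FTTTT
Step 2: 3 trees catch fire, 2 burn out
  TTT.TT
  TT.TTT
  F.TT.T
  .FTTTT
  ..FTTT
Step 3: 3 trees catch fire, 3 burn out
  TTT.TT
  FT.TTT
  ..TT.T
  ..FTTT
  ...FTT
Step 4: 5 trees catch fire, 3 burn out
  FTT.TT
  .F.TTT
  ..FT.T
  ...FTT
  ....FT

FTT.TT
.F.TTT
..FT.T
...FTT
....FT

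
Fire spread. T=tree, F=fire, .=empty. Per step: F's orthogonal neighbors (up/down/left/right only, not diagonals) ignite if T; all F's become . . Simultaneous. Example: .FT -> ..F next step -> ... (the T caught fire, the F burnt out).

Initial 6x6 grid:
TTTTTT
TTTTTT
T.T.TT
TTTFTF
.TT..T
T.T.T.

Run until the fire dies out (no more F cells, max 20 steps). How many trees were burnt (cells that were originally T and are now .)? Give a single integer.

Answer: 24

Derivation:
Step 1: +4 fires, +2 burnt (F count now 4)
Step 2: +5 fires, +4 burnt (F count now 5)
Step 3: +6 fires, +5 burnt (F count now 6)
Step 4: +5 fires, +6 burnt (F count now 5)
Step 5: +3 fires, +5 burnt (F count now 3)
Step 6: +1 fires, +3 burnt (F count now 1)
Step 7: +0 fires, +1 burnt (F count now 0)
Fire out after step 7
Initially T: 26, now '.': 34
Total burnt (originally-T cells now '.'): 24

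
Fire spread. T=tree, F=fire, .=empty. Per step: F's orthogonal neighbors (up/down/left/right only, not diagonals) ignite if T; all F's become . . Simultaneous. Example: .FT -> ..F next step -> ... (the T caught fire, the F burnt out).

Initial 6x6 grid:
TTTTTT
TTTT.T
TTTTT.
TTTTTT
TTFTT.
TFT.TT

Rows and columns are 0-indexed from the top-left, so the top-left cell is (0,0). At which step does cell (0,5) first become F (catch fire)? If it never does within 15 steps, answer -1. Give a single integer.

Step 1: cell (0,5)='T' (+5 fires, +2 burnt)
Step 2: cell (0,5)='T' (+5 fires, +5 burnt)
Step 3: cell (0,5)='T' (+6 fires, +5 burnt)
Step 4: cell (0,5)='T' (+7 fires, +6 burnt)
Step 5: cell (0,5)='T' (+3 fires, +7 burnt)
Step 6: cell (0,5)='T' (+2 fires, +3 burnt)
Step 7: cell (0,5)='F' (+1 fires, +2 burnt)
  -> target ignites at step 7
Step 8: cell (0,5)='.' (+1 fires, +1 burnt)
Step 9: cell (0,5)='.' (+0 fires, +1 burnt)
  fire out at step 9

7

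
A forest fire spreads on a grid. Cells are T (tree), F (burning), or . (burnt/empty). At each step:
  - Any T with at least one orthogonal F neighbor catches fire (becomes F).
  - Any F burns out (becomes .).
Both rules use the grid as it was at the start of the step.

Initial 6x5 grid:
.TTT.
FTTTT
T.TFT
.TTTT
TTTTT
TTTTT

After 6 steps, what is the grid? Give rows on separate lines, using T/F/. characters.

Step 1: 6 trees catch fire, 2 burn out
  .TTT.
  .FTFT
  F.F.F
  .TTFT
  TTTTT
  TTTTT
Step 2: 7 trees catch fire, 6 burn out
  .FTF.
  ..F.F
  .....
  .TF.F
  TTTFT
  TTTTT
Step 3: 5 trees catch fire, 7 burn out
  ..F..
  .....
  .....
  .F...
  TTF.F
  TTTFT
Step 4: 3 trees catch fire, 5 burn out
  .....
  .....
  .....
  .....
  TF...
  TTF.F
Step 5: 2 trees catch fire, 3 burn out
  .....
  .....
  .....
  .....
  F....
  TF...
Step 6: 1 trees catch fire, 2 burn out
  .....
  .....
  .....
  .....
  .....
  F....

.....
.....
.....
.....
.....
F....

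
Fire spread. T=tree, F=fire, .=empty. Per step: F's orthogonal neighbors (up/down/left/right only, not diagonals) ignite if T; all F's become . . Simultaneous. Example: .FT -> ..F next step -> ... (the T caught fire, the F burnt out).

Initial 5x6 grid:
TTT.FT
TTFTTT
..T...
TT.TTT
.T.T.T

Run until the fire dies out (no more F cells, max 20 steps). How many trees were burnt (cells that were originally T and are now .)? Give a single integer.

Answer: 10

Derivation:
Step 1: +6 fires, +2 burnt (F count now 6)
Step 2: +3 fires, +6 burnt (F count now 3)
Step 3: +1 fires, +3 burnt (F count now 1)
Step 4: +0 fires, +1 burnt (F count now 0)
Fire out after step 4
Initially T: 18, now '.': 22
Total burnt (originally-T cells now '.'): 10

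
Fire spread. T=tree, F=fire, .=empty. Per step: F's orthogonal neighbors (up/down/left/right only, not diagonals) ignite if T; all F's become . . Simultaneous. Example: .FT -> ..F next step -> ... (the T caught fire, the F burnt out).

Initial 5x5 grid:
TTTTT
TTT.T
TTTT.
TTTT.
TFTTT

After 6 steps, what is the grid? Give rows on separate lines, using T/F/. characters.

Step 1: 3 trees catch fire, 1 burn out
  TTTTT
  TTT.T
  TTTT.
  TFTT.
  F.FTT
Step 2: 4 trees catch fire, 3 burn out
  TTTTT
  TTT.T
  TFTT.
  F.FT.
  ...FT
Step 3: 5 trees catch fire, 4 burn out
  TTTTT
  TFT.T
  F.FT.
  ...F.
  ....F
Step 4: 4 trees catch fire, 5 burn out
  TFTTT
  F.F.T
  ...F.
  .....
  .....
Step 5: 2 trees catch fire, 4 burn out
  F.FTT
  ....T
  .....
  .....
  .....
Step 6: 1 trees catch fire, 2 burn out
  ...FT
  ....T
  .....
  .....
  .....

...FT
....T
.....
.....
.....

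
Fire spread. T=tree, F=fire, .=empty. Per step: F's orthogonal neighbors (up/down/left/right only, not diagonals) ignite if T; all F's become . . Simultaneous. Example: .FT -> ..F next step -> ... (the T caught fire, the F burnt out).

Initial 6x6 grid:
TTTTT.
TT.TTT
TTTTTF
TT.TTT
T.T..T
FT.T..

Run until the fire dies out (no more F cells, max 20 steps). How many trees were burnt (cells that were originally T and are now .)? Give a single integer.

Step 1: +5 fires, +2 burnt (F count now 5)
Step 2: +5 fires, +5 burnt (F count now 5)
Step 3: +6 fires, +5 burnt (F count now 6)
Step 4: +3 fires, +6 burnt (F count now 3)
Step 5: +3 fires, +3 burnt (F count now 3)
Step 6: +1 fires, +3 burnt (F count now 1)
Step 7: +0 fires, +1 burnt (F count now 0)
Fire out after step 7
Initially T: 25, now '.': 34
Total burnt (originally-T cells now '.'): 23

Answer: 23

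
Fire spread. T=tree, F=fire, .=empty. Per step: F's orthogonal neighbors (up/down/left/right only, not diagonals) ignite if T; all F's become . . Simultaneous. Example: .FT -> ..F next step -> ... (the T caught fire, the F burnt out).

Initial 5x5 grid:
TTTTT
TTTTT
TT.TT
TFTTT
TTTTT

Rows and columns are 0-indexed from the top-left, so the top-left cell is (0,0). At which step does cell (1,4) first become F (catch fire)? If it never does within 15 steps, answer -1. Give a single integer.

Step 1: cell (1,4)='T' (+4 fires, +1 burnt)
Step 2: cell (1,4)='T' (+5 fires, +4 burnt)
Step 3: cell (1,4)='T' (+6 fires, +5 burnt)
Step 4: cell (1,4)='T' (+5 fires, +6 burnt)
Step 5: cell (1,4)='F' (+2 fires, +5 burnt)
  -> target ignites at step 5
Step 6: cell (1,4)='.' (+1 fires, +2 burnt)
Step 7: cell (1,4)='.' (+0 fires, +1 burnt)
  fire out at step 7

5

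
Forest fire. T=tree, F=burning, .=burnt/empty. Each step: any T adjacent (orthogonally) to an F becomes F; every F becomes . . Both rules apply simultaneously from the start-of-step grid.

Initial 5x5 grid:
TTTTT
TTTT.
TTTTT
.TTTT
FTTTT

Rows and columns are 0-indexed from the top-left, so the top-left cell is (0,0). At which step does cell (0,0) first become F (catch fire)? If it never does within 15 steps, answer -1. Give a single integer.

Step 1: cell (0,0)='T' (+1 fires, +1 burnt)
Step 2: cell (0,0)='T' (+2 fires, +1 burnt)
Step 3: cell (0,0)='T' (+3 fires, +2 burnt)
Step 4: cell (0,0)='T' (+5 fires, +3 burnt)
Step 5: cell (0,0)='T' (+5 fires, +5 burnt)
Step 6: cell (0,0)='F' (+4 fires, +5 burnt)
  -> target ignites at step 6
Step 7: cell (0,0)='.' (+1 fires, +4 burnt)
Step 8: cell (0,0)='.' (+1 fires, +1 burnt)
Step 9: cell (0,0)='.' (+0 fires, +1 burnt)
  fire out at step 9

6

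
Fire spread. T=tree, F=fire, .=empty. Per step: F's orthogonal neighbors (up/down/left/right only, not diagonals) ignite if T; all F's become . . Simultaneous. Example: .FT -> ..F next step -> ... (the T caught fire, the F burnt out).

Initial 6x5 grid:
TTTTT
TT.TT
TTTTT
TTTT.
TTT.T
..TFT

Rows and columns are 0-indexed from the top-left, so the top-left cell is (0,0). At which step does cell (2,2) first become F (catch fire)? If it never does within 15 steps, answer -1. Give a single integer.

Step 1: cell (2,2)='T' (+2 fires, +1 burnt)
Step 2: cell (2,2)='T' (+2 fires, +2 burnt)
Step 3: cell (2,2)='T' (+2 fires, +2 burnt)
Step 4: cell (2,2)='F' (+4 fires, +2 burnt)
  -> target ignites at step 4
Step 5: cell (2,2)='.' (+3 fires, +4 burnt)
Step 6: cell (2,2)='.' (+4 fires, +3 burnt)
Step 7: cell (2,2)='.' (+4 fires, +4 burnt)
Step 8: cell (2,2)='.' (+3 fires, +4 burnt)
Step 9: cell (2,2)='.' (+0 fires, +3 burnt)
  fire out at step 9

4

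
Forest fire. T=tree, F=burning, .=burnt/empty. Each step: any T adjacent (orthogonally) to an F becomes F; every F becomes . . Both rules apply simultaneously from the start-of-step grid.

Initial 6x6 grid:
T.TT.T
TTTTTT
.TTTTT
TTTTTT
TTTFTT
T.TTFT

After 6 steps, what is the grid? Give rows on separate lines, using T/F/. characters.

Step 1: 5 trees catch fire, 2 burn out
  T.TT.T
  TTTTTT
  .TTTTT
  TTTFTT
  TTF.FT
  T.TF.F
Step 2: 6 trees catch fire, 5 burn out
  T.TT.T
  TTTTTT
  .TTFTT
  TTF.FT
  TF...F
  T.F...
Step 3: 6 trees catch fire, 6 burn out
  T.TT.T
  TTTFTT
  .TF.FT
  TF...F
  F.....
  T.....
Step 4: 7 trees catch fire, 6 burn out
  T.TF.T
  TTF.FT
  .F...F
  F.....
  ......
  F.....
Step 5: 3 trees catch fire, 7 burn out
  T.F..T
  TF...F
  ......
  ......
  ......
  ......
Step 6: 2 trees catch fire, 3 burn out
  T....F
  F.....
  ......
  ......
  ......
  ......

T....F
F.....
......
......
......
......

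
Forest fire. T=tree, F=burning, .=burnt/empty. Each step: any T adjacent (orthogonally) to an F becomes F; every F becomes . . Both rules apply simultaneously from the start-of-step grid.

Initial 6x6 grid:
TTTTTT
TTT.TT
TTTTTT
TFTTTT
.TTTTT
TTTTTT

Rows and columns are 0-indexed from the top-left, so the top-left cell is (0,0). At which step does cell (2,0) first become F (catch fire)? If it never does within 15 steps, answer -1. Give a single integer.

Step 1: cell (2,0)='T' (+4 fires, +1 burnt)
Step 2: cell (2,0)='F' (+6 fires, +4 burnt)
  -> target ignites at step 2
Step 3: cell (2,0)='.' (+8 fires, +6 burnt)
Step 4: cell (2,0)='.' (+6 fires, +8 burnt)
Step 5: cell (2,0)='.' (+5 fires, +6 burnt)
Step 6: cell (2,0)='.' (+3 fires, +5 burnt)
Step 7: cell (2,0)='.' (+1 fires, +3 burnt)
Step 8: cell (2,0)='.' (+0 fires, +1 burnt)
  fire out at step 8

2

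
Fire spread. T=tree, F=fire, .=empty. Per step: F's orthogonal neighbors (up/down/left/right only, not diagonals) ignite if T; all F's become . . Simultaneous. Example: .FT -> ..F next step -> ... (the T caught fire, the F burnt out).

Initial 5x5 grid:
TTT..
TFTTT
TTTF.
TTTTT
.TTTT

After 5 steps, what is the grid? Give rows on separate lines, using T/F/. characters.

Step 1: 7 trees catch fire, 2 burn out
  TFT..
  F.FFT
  TFF..
  TTTFT
  .TTTT
Step 2: 8 trees catch fire, 7 burn out
  F.F..
  ....F
  F....
  TFF.F
  .TTFT
Step 3: 4 trees catch fire, 8 burn out
  .....
  .....
  .....
  F....
  .FF.F
Step 4: 0 trees catch fire, 4 burn out
  .....
  .....
  .....
  .....
  .....
Step 5: 0 trees catch fire, 0 burn out
  .....
  .....
  .....
  .....
  .....

.....
.....
.....
.....
.....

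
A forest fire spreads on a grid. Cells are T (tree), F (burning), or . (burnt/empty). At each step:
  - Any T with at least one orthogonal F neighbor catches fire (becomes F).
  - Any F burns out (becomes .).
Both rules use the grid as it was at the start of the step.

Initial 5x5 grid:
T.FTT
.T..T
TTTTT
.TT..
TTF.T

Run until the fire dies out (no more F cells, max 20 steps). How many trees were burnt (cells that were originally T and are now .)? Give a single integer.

Answer: 13

Derivation:
Step 1: +3 fires, +2 burnt (F count now 3)
Step 2: +4 fires, +3 burnt (F count now 4)
Step 3: +3 fires, +4 burnt (F count now 3)
Step 4: +3 fires, +3 burnt (F count now 3)
Step 5: +0 fires, +3 burnt (F count now 0)
Fire out after step 5
Initially T: 15, now '.': 23
Total burnt (originally-T cells now '.'): 13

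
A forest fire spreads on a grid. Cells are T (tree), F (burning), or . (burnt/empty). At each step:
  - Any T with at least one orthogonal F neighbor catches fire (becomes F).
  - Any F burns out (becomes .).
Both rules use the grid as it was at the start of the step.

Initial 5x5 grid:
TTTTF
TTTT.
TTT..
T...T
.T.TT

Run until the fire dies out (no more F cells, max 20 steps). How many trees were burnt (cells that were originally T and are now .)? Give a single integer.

Step 1: +1 fires, +1 burnt (F count now 1)
Step 2: +2 fires, +1 burnt (F count now 2)
Step 3: +2 fires, +2 burnt (F count now 2)
Step 4: +3 fires, +2 burnt (F count now 3)
Step 5: +2 fires, +3 burnt (F count now 2)
Step 6: +1 fires, +2 burnt (F count now 1)
Step 7: +1 fires, +1 burnt (F count now 1)
Step 8: +0 fires, +1 burnt (F count now 0)
Fire out after step 8
Initially T: 16, now '.': 21
Total burnt (originally-T cells now '.'): 12

Answer: 12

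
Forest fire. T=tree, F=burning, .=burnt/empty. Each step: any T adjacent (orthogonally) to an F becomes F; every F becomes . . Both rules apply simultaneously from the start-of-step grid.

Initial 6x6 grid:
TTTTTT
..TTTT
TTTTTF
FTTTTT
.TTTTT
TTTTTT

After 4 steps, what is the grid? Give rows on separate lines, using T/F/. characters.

Step 1: 5 trees catch fire, 2 burn out
  TTTTTT
  ..TTTF
  FTTTF.
  .FTTTF
  .TTTTT
  TTTTTT
Step 2: 8 trees catch fire, 5 burn out
  TTTTTF
  ..TTF.
  .FTF..
  ..FTF.
  .FTTTF
  TTTTTT
Step 3: 8 trees catch fire, 8 burn out
  TTTTF.
  ..TF..
  ..F...
  ...F..
  ..FTF.
  TFTTTF
Step 4: 6 trees catch fire, 8 burn out
  TTTF..
  ..F...
  ......
  ......
  ...F..
  F.FTF.

TTTF..
..F...
......
......
...F..
F.FTF.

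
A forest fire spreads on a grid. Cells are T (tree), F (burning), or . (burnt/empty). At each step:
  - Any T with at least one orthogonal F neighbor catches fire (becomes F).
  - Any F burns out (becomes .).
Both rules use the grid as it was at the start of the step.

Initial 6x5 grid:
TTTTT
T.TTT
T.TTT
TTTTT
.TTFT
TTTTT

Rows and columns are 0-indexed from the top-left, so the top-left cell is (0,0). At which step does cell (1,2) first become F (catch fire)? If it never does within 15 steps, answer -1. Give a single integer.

Step 1: cell (1,2)='T' (+4 fires, +1 burnt)
Step 2: cell (1,2)='T' (+6 fires, +4 burnt)
Step 3: cell (1,2)='T' (+5 fires, +6 burnt)
Step 4: cell (1,2)='F' (+5 fires, +5 burnt)
  -> target ignites at step 4
Step 5: cell (1,2)='.' (+3 fires, +5 burnt)
Step 6: cell (1,2)='.' (+2 fires, +3 burnt)
Step 7: cell (1,2)='.' (+1 fires, +2 burnt)
Step 8: cell (1,2)='.' (+0 fires, +1 burnt)
  fire out at step 8

4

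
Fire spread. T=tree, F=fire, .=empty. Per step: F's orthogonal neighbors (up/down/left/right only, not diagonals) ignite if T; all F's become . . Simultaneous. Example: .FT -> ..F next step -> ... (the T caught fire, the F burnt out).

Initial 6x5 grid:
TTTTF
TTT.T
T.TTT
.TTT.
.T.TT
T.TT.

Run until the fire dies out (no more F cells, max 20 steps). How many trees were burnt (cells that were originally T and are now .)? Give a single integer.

Answer: 20

Derivation:
Step 1: +2 fires, +1 burnt (F count now 2)
Step 2: +2 fires, +2 burnt (F count now 2)
Step 3: +3 fires, +2 burnt (F count now 3)
Step 4: +4 fires, +3 burnt (F count now 4)
Step 5: +3 fires, +4 burnt (F count now 3)
Step 6: +4 fires, +3 burnt (F count now 4)
Step 7: +2 fires, +4 burnt (F count now 2)
Step 8: +0 fires, +2 burnt (F count now 0)
Fire out after step 8
Initially T: 21, now '.': 29
Total burnt (originally-T cells now '.'): 20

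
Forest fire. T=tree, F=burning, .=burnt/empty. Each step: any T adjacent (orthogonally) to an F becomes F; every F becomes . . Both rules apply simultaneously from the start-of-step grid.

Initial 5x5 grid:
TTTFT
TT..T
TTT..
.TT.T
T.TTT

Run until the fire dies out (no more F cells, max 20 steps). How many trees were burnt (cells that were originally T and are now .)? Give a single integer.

Step 1: +2 fires, +1 burnt (F count now 2)
Step 2: +2 fires, +2 burnt (F count now 2)
Step 3: +2 fires, +2 burnt (F count now 2)
Step 4: +2 fires, +2 burnt (F count now 2)
Step 5: +3 fires, +2 burnt (F count now 3)
Step 6: +1 fires, +3 burnt (F count now 1)
Step 7: +1 fires, +1 burnt (F count now 1)
Step 8: +1 fires, +1 burnt (F count now 1)
Step 9: +1 fires, +1 burnt (F count now 1)
Step 10: +1 fires, +1 burnt (F count now 1)
Step 11: +0 fires, +1 burnt (F count now 0)
Fire out after step 11
Initially T: 17, now '.': 24
Total burnt (originally-T cells now '.'): 16

Answer: 16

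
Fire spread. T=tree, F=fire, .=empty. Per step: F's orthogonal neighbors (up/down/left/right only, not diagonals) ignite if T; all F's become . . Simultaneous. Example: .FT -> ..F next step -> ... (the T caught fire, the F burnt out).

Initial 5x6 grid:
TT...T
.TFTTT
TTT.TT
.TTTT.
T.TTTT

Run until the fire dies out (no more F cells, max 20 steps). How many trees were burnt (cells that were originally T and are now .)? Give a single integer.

Step 1: +3 fires, +1 burnt (F count now 3)
Step 2: +4 fires, +3 burnt (F count now 4)
Step 3: +7 fires, +4 burnt (F count now 7)
Step 4: +4 fires, +7 burnt (F count now 4)
Step 5: +1 fires, +4 burnt (F count now 1)
Step 6: +1 fires, +1 burnt (F count now 1)
Step 7: +0 fires, +1 burnt (F count now 0)
Fire out after step 7
Initially T: 21, now '.': 29
Total burnt (originally-T cells now '.'): 20

Answer: 20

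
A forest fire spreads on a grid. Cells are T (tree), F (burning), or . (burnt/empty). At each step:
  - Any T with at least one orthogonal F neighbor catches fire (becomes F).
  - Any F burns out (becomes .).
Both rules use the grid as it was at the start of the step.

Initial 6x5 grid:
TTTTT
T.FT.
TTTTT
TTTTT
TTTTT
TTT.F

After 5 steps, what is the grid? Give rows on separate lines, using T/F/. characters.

Step 1: 4 trees catch fire, 2 burn out
  TTFTT
  T..F.
  TTFTT
  TTTTT
  TTTTF
  TTT..
Step 2: 7 trees catch fire, 4 burn out
  TF.FT
  T....
  TF.FT
  TTFTF
  TTTF.
  TTT..
Step 3: 7 trees catch fire, 7 burn out
  F...F
  T....
  F...F
  TF.F.
  TTF..
  TTT..
Step 4: 4 trees catch fire, 7 burn out
  .....
  F....
  .....
  F....
  TF...
  TTF..
Step 5: 2 trees catch fire, 4 burn out
  .....
  .....
  .....
  .....
  F....
  TF...

.....
.....
.....
.....
F....
TF...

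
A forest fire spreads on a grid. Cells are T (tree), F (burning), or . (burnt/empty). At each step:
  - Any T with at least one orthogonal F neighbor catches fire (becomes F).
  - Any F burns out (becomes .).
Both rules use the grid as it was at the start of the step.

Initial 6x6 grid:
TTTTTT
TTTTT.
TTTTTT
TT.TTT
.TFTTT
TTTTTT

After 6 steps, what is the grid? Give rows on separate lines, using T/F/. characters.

Step 1: 3 trees catch fire, 1 burn out
  TTTTTT
  TTTTT.
  TTTTTT
  TT.TTT
  .F.FTT
  TTFTTT
Step 2: 5 trees catch fire, 3 burn out
  TTTTTT
  TTTTT.
  TTTTTT
  TF.FTT
  ....FT
  TF.FTT
Step 3: 7 trees catch fire, 5 burn out
  TTTTTT
  TTTTT.
  TFTFTT
  F...FT
  .....F
  F...FT
Step 4: 7 trees catch fire, 7 burn out
  TTTTTT
  TFTFT.
  F.F.FT
  .....F
  ......
  .....F
Step 5: 6 trees catch fire, 7 burn out
  TFTFTT
  F.F.F.
  .....F
  ......
  ......
  ......
Step 6: 3 trees catch fire, 6 burn out
  F.F.FT
  ......
  ......
  ......
  ......
  ......

F.F.FT
......
......
......
......
......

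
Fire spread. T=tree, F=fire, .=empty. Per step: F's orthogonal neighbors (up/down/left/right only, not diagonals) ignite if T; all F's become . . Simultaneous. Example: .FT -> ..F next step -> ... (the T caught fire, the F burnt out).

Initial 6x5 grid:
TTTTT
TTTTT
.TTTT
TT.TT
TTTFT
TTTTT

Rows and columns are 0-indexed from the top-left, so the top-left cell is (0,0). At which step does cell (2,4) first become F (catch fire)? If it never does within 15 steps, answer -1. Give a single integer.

Step 1: cell (2,4)='T' (+4 fires, +1 burnt)
Step 2: cell (2,4)='T' (+5 fires, +4 burnt)
Step 3: cell (2,4)='F' (+6 fires, +5 burnt)
  -> target ignites at step 3
Step 4: cell (2,4)='.' (+6 fires, +6 burnt)
Step 5: cell (2,4)='.' (+3 fires, +6 burnt)
Step 6: cell (2,4)='.' (+2 fires, +3 burnt)
Step 7: cell (2,4)='.' (+1 fires, +2 burnt)
Step 8: cell (2,4)='.' (+0 fires, +1 burnt)
  fire out at step 8

3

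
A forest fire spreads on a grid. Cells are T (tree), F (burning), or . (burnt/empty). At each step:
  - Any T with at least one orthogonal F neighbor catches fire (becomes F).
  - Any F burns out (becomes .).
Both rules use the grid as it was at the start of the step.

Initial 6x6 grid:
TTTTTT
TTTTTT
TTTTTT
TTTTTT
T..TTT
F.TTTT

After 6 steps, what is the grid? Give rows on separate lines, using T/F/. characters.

Step 1: 1 trees catch fire, 1 burn out
  TTTTTT
  TTTTTT
  TTTTTT
  TTTTTT
  F..TTT
  ..TTTT
Step 2: 1 trees catch fire, 1 burn out
  TTTTTT
  TTTTTT
  TTTTTT
  FTTTTT
  ...TTT
  ..TTTT
Step 3: 2 trees catch fire, 1 burn out
  TTTTTT
  TTTTTT
  FTTTTT
  .FTTTT
  ...TTT
  ..TTTT
Step 4: 3 trees catch fire, 2 burn out
  TTTTTT
  FTTTTT
  .FTTTT
  ..FTTT
  ...TTT
  ..TTTT
Step 5: 4 trees catch fire, 3 burn out
  FTTTTT
  .FTTTT
  ..FTTT
  ...FTT
  ...TTT
  ..TTTT
Step 6: 5 trees catch fire, 4 burn out
  .FTTTT
  ..FTTT
  ...FTT
  ....FT
  ...FTT
  ..TTTT

.FTTTT
..FTTT
...FTT
....FT
...FTT
..TTTT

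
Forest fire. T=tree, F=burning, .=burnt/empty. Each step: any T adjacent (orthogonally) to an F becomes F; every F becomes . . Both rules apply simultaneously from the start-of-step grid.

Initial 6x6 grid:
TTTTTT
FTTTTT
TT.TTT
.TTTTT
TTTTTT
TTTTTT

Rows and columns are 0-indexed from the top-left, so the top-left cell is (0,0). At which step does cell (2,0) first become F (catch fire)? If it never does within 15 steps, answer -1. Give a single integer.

Step 1: cell (2,0)='F' (+3 fires, +1 burnt)
  -> target ignites at step 1
Step 2: cell (2,0)='.' (+3 fires, +3 burnt)
Step 3: cell (2,0)='.' (+3 fires, +3 burnt)
Step 4: cell (2,0)='.' (+5 fires, +3 burnt)
Step 5: cell (2,0)='.' (+7 fires, +5 burnt)
Step 6: cell (2,0)='.' (+6 fires, +7 burnt)
Step 7: cell (2,0)='.' (+3 fires, +6 burnt)
Step 8: cell (2,0)='.' (+2 fires, +3 burnt)
Step 9: cell (2,0)='.' (+1 fires, +2 burnt)
Step 10: cell (2,0)='.' (+0 fires, +1 burnt)
  fire out at step 10

1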